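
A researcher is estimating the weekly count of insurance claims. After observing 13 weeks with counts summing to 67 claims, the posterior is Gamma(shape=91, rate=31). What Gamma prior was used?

A Gamma(α, β) prior (rate parametrization) on a Poisson rate with n observations summing to S gives posterior Gamma(α+S, β+n).
So α = 91 − 67 = 24 and β = 31 − 13 = 18.

Gamma(shape=24, rate=18)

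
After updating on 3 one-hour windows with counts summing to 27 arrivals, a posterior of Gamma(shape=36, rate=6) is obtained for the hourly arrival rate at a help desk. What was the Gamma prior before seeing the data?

A Gamma(α, β) prior (rate parametrization) on a Poisson rate with n observations summing to S gives posterior Gamma(α+S, β+n).
So α = 36 − 27 = 9 and β = 6 − 3 = 3.

Gamma(shape=9, rate=3)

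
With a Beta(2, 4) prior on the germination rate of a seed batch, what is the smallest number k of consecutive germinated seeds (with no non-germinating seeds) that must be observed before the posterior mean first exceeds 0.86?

After k germinated seeds and 0 non-germinating seeds the posterior is Beta(2+k, 4), with mean (2+k)/(2+4+k).
Set (2+k)/(6+k) > 0.86 and solve: k > (0.86·6 − 2)/(1 − 0.86) = 22.571.
The smallest integer exceeding 22.571 is 23.

k = 23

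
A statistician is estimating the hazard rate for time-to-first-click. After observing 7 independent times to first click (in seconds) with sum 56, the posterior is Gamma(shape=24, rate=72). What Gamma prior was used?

Gamma(shape=17, rate=16)

For an exponential likelihood with a Gamma(α, β) prior on the rate, n observations with total T give posterior Gamma(α+n, β+T).
So α = 24 − 7 = 17 and β = 72 − 56 = 16.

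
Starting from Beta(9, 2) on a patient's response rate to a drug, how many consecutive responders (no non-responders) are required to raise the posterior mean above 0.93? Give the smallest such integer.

k = 18

After k responders and 0 non-responders the posterior is Beta(9+k, 2), with mean (9+k)/(9+2+k).
Set (9+k)/(11+k) > 0.93 and solve: k > (0.93·11 − 9)/(1 − 0.93) = 17.571.
The smallest integer exceeding 17.571 is 18.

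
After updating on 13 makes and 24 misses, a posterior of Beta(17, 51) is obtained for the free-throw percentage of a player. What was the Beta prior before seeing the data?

Beta(4, 27)

Beta is conjugate to the binomial likelihood: posterior = Beta(α+s, β+f).
Subtract the data counts: 17−13=4, 51−24=27.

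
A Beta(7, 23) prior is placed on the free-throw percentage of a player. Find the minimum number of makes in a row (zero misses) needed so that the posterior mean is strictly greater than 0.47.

After k makes and 0 misses the posterior is Beta(7+k, 23), with mean (7+k)/(7+23+k).
Set (7+k)/(30+k) > 0.47 and solve: k > (0.47·30 − 7)/(1 − 0.47) = 13.396.
The smallest integer exceeding 13.396 is 14, and checking k=14: (21)/(44) = 0.4773 > 0.47.

k = 14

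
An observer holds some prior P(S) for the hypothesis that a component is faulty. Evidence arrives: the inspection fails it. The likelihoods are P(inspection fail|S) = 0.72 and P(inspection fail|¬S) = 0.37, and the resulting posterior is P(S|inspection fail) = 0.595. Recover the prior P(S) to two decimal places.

P(S) = 0.43

In odds form, posterior odds = prior odds × likelihood ratio, so prior odds = posterior odds ÷ LR.
Posterior odds = 0.595/(1−0.595) = 1.4691. LR = 0.72/0.37 = 1.9459.
Prior odds = 1.4691/1.9459 = 0.7550, so P(S) = 0.7550/(1+0.7550) ≈ 0.43.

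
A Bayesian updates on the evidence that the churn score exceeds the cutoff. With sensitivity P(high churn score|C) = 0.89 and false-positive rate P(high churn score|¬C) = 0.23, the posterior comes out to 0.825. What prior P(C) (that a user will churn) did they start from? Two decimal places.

In odds form, posterior odds = prior odds × likelihood ratio, so prior odds = posterior odds ÷ LR.
Posterior odds = 0.825/(1−0.825) = 4.7143. LR = 0.89/0.23 = 3.8696.
Prior odds = 4.7143/3.8696 = 1.2183, so P(C) = 1.2183/(1+1.2183) ≈ 0.55.

P(C) = 0.55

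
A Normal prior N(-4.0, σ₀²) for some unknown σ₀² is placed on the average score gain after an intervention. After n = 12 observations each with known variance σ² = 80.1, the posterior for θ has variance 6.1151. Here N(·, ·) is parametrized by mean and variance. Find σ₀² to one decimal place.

For the Normal–Normal model with known σ², precisions add: τ_n = τ₀ + n/σ².
So 1/σ₀² = 1/6.1151 − 12/80.1 = 0.163530 − 0.149813 = 0.013717.
Hence σ₀² = 1/0.013717 ≈ 72.9.

σ₀² = 72.9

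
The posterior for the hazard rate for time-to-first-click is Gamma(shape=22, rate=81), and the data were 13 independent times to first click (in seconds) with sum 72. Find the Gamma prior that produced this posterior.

For an exponential likelihood with a Gamma(α, β) prior on the rate, n observations with total T give posterior Gamma(α+n, β+T).
So α = 22 − 13 = 9 and β = 81 − 72 = 9.

Gamma(shape=9, rate=9)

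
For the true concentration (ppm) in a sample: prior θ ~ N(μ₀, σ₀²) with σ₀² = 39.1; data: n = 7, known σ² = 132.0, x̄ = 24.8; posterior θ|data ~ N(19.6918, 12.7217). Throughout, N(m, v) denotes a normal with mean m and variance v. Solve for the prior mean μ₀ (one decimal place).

μ₀ = 9.1

The posterior mean is a precision-weighted average: μ_n = (τ₀μ₀ + τ_data·x̄)/(τ₀+τ_data), with τ₀=1/σ₀² and τ_data=n/σ².
Here τ₀ = 1/39.1 = 0.025575 and τ_data = 7/132.0 = 0.053030, so τ_n = 0.078605.
Rearranging for μ₀: μ₀ = (μ_n·τ_n − τ_data·x̄)/τ₀ = (19.6918·0.078605 − 0.053030·24.8) / 0.025575 = 0.232730/0.025575 ≈ 9.1.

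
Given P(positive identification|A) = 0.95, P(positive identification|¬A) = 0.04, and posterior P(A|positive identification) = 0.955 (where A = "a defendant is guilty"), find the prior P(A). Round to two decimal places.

In odds form, posterior odds = prior odds × likelihood ratio, so prior odds = posterior odds ÷ LR.
Posterior odds = 0.955/(1−0.955) = 21.2222. LR = 0.95/0.04 = 23.7500.
Prior odds = 21.2222/23.7500 = 0.8936, so P(A) = 0.8936/(1+0.8936) ≈ 0.47.

P(A) = 0.47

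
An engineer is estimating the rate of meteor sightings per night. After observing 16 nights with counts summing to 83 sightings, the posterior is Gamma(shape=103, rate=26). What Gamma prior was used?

Gamma(shape=20, rate=10)

Gamma–Poisson conjugacy: posterior shape = α + Σxᵢ, posterior rate = β + n.
So α = 103 − 83 = 20 and β = 26 − 16 = 10.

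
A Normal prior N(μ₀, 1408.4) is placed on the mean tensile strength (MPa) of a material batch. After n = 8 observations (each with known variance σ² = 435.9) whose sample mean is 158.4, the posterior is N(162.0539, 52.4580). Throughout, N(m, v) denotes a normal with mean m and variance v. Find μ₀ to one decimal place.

With known observation variance, the Normal–Normal posterior has precision τ_n = τ₀ + n/σ² and mean μ_n = (τ₀μ₀ + (n/σ²)x̄)/τ_n.
Here τ₀ = 1/1408.4 = 0.000710 and τ_data = 8/435.9 = 0.018353, so τ_n = 0.019063.
Rearranging for μ₀: μ₀ = (μ_n·τ_n − τ_data·x̄)/τ₀ = (162.0539·0.019063 − 0.018353·158.4) / 0.000710 = 0.182118/0.000710 ≈ 256.5.

μ₀ = 256.5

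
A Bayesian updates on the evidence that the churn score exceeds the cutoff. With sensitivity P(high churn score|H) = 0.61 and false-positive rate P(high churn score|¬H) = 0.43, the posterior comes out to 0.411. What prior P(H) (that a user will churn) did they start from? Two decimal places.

Bayes' rule in odds form gives O(H|E) = O(H)·[P(E|H)/P(E|¬H)], hence O(H) = O(H|E)/LR.
Posterior odds = 0.411/(1−0.411) = 0.6978. LR = 0.61/0.43 = 1.4186.
Prior odds = 0.6978/1.4186 = 0.4919, so P(H) = 0.4919/(1+0.4919) ≈ 0.33.

P(H) = 0.33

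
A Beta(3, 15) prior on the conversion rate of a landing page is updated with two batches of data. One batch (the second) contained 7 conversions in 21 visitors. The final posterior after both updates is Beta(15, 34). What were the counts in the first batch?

Because Beta–binomial updating is additive in the counts, the combined data contributed (α_post−α_prior, β_post−β_prior) successes and failures.
Total across both batches: 15−3=12 conversions, 34−15=19 bounces.
Subtract the second batch: 12−7=5 conversions and 19−14=5 bounces.

5 conversions and 5 bounces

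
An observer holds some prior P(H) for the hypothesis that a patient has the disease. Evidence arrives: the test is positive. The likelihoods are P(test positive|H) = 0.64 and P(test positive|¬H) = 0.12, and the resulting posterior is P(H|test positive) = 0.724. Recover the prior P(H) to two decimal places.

P(H) = 0.33

Bayes' rule in odds form gives O(H|E) = O(H)·[P(E|H)/P(E|¬H)], hence O(H) = O(H|E)/LR.
Posterior odds = 0.724/(1−0.724) = 2.6232. LR = 0.64/0.12 = 5.3333.
Prior odds = 2.6232/5.3333 = 0.4919, so P(H) = 0.4919/(1+0.4919) ≈ 0.33.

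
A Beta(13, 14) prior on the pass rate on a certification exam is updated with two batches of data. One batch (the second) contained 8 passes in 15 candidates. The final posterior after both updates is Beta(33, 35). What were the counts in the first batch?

Because Beta–binomial updating is additive in the counts, the combined data contributed (α_post−α_prior, β_post−β_prior) successes and failures.
Total across both batches: 33−13=20 passes, 35−14=21 failures.
Subtract the second batch: 20−8=12 passes and 21−7=14 failures.

12 passes and 14 failures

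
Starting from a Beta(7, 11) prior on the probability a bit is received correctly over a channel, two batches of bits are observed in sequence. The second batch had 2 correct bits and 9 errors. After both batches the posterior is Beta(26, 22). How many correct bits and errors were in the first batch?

17 correct bits and 2 errors

Sequential conjugate updates are equivalent to a single update on the pooled data, so total successes = posterior α − prior α and total failures = posterior β − prior β.
Total across both batches: 26−7=19 correct bits, 22−11=11 errors.
Subtract the second batch: 19−2=17 correct bits and 11−9=2 errors.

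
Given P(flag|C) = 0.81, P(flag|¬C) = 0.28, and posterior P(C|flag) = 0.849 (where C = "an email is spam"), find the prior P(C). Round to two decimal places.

P(C) = 0.66

Bayes' rule in odds form gives O(C|E) = O(C)·[P(E|C)/P(E|¬C)], hence O(C) = O(C|E)/LR.
Posterior odds = 0.849/(1−0.849) = 5.6225. LR = 0.81/0.28 = 2.8929.
Prior odds = 5.6225/2.8929 = 1.9436, so P(C) = 1.9436/(1+1.9436) ≈ 0.66.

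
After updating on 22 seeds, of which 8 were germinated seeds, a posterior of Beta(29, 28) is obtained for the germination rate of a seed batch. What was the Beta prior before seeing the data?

A Beta(a, b) prior with s successes and f failures in binomial data gives a Beta(a+s, b+f) posterior.
So a = 29 − 8 = 21 and b = 28 − 14 = 14.

Beta(21, 14)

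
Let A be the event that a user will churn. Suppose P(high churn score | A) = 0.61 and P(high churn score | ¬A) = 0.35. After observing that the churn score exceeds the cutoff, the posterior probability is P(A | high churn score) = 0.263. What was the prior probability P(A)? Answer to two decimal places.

P(A) = 0.17

In odds form, posterior odds = prior odds × likelihood ratio, so prior odds = posterior odds ÷ LR.
Posterior odds = 0.263/(1−0.263) = 0.3569. LR = 0.61/0.35 = 1.7429.
Prior odds = 0.3569/1.7429 = 0.2048, so P(A) = 0.2048/(1+0.2048) ≈ 0.17.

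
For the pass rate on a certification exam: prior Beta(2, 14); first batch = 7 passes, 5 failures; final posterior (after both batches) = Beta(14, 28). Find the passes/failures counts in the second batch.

Because Beta–binomial updating is additive in the counts, the combined data contributed (α_post−α_prior, β_post−β_prior) successes and failures.
Total across both batches: 14−2=12 passes, 28−14=14 failures.
Subtract the first batch: 12−7=5 passes and 14−5=9 failures.

5 passes and 9 failures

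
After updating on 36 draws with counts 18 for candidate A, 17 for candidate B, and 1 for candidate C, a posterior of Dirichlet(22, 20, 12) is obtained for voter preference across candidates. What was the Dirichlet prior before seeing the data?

For a Dirichlet(α) prior with multinomial counts c, the posterior is Dirichlet(α + c) componentwise.
Subtract each count from the matching posterior parameter: 22−18=4, 20−17=3, 12−1=11.

Dirichlet(4, 3, 11)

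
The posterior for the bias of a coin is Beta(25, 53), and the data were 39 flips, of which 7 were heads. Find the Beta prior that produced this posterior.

A Beta(a, b) prior with s successes and f failures in binomial data gives a Beta(a+s, b+f) posterior.
Subtract the data counts: 25−7=18, 53−32=21.

Beta(18, 21)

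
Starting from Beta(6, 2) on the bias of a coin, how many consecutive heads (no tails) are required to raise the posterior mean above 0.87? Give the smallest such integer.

After k heads and 0 tails the posterior is Beta(6+k, 2), with mean (6+k)/(6+2+k).
Set (6+k)/(8+k) > 0.87 and solve: k > (0.87·8 − 6)/(1 − 0.87) = 7.385.
The smallest integer exceeding 7.385 is 8.

k = 8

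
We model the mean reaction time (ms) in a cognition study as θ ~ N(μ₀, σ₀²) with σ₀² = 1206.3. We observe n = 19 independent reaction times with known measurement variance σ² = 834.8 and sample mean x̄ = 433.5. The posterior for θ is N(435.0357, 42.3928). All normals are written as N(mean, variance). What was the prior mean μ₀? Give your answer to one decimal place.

μ₀ = 477.2

With known observation variance, the Normal–Normal posterior has precision τ_n = τ₀ + n/σ² and mean μ_n = (τ₀μ₀ + (n/σ²)x̄)/τ_n.
Here τ₀ = 1/1206.3 = 0.000829 and τ_data = 19/834.8 = 0.022760, so τ_n = 0.023589.
Rearranging for μ₀: μ₀ = (μ_n·τ_n − τ_data·x̄)/τ₀ = (435.0357·0.023589 − 0.022760·433.5) / 0.000829 = 0.395597/0.000829 ≈ 477.2.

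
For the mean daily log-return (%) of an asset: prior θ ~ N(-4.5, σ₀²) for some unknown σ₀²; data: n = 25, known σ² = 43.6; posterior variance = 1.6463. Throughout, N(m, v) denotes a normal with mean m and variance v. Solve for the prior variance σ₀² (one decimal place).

σ₀² = 29.4

Posterior precision equals prior precision plus data precision: 1/σ_n² = 1/σ₀² + n/σ².
So 1/σ₀² = 1/1.6463 − 25/43.6 = 0.607423 − 0.573394 = 0.034029.
Hence σ₀² = 1/0.034029 ≈ 29.4.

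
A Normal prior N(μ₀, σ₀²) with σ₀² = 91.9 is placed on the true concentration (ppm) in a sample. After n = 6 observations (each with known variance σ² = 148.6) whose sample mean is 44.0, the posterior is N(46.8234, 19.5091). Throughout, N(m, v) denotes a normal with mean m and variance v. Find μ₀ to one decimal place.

The posterior mean is a precision-weighted average: μ_n = (τ₀μ₀ + τ_data·x̄)/(τ₀+τ_data), with τ₀=1/σ₀² and τ_data=n/σ².
Here τ₀ = 1/91.9 = 0.010881 and τ_data = 6/148.6 = 0.040377, so τ_n = 0.051258.
Rearranging for μ₀: μ₀ = (μ_n·τ_n − τ_data·x̄)/τ₀ = (46.8234·0.051258 − 0.040377·44.0) / 0.010881 = 0.623486/0.010881 ≈ 57.3.

μ₀ = 57.3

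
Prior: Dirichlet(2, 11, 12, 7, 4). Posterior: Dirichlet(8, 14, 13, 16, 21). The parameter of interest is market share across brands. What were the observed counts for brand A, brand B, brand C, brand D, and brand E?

For a Dirichlet(α) prior with multinomial counts c, the posterior is Dirichlet(α + c) componentwise.
Counts are posterior − prior componentwise: 8−2=6, 14−11=3, 13−12=1, 16−7=9, 21−4=17.

counts (6, 3, 1, 9, 17)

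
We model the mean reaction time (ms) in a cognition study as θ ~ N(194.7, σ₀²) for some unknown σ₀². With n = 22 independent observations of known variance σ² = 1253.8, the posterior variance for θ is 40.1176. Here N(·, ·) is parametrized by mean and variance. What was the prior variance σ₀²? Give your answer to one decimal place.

Posterior precision equals prior precision plus data precision: 1/σ_n² = 1/σ₀² + n/σ².
So 1/σ₀² = 1/40.1176 − 22/1253.8 = 0.024927 − 0.017547 = 0.007380.
Hence σ₀² = 1/0.007380 ≈ 135.5.

σ₀² = 135.5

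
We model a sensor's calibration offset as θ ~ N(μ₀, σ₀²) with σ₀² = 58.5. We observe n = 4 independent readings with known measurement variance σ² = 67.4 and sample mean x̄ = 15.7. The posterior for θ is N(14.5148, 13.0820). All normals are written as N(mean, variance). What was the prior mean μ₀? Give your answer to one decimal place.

The posterior mean is a precision-weighted average: μ_n = (τ₀μ₀ + τ_data·x̄)/(τ₀+τ_data), with τ₀=1/σ₀² and τ_data=n/σ².
Here τ₀ = 1/58.5 = 0.017094 and τ_data = 4/67.4 = 0.059347, so τ_n = 0.076441.
Rearranging for μ₀: μ₀ = (μ_n·τ_n − τ_data·x̄)/τ₀ = (14.5148·0.076441 − 0.059347·15.7) / 0.017094 = 0.177778/0.017094 ≈ 10.4.

μ₀ = 10.4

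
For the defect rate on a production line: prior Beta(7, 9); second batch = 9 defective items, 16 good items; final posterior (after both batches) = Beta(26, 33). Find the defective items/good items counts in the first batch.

10 defective items and 8 good items

Sequential conjugate updates are equivalent to a single update on the pooled data, so total successes = posterior α − prior α and total failures = posterior β − prior β.
Total across both batches: 26−7=19 defective items, 33−9=24 good items.
Subtract the second batch: 19−9=10 defective items and 24−16=8 good items.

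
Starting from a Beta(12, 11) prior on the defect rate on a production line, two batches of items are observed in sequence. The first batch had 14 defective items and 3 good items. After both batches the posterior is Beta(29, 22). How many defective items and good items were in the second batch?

Because Beta–binomial updating is additive in the counts, the combined data contributed (α_post−α_prior, β_post−β_prior) successes and failures.
Total across both batches: 29−12=17 defective items, 22−11=11 good items.
Subtract the first batch: 17−14=3 defective items and 11−3=8 good items.

3 defective items and 8 good items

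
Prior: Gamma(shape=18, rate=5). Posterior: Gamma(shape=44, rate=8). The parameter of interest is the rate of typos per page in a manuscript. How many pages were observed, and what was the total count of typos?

n = 3 pages with total 26 typos

Gamma–Poisson conjugacy: posterior shape = α + Σxᵢ, posterior rate = β + n.
Matching: Σxᵢ = 44 − 18 = 26 and n = 8 − 5 = 3.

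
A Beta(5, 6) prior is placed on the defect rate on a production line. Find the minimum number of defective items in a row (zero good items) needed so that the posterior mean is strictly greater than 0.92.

After k defective items and 0 good items the posterior is Beta(5+k, 6), with mean (5+k)/(5+6+k).
Set (5+k)/(11+k) > 0.92 and solve: k > (0.92·11 − 5)/(1 − 0.92) = 64.000.
The smallest integer exceeding 64.000 is 65, and checking k=65: (70)/(76) = 0.9211 > 0.92.

k = 65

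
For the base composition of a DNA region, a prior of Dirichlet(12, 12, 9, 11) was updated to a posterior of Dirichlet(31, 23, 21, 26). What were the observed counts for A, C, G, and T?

counts (19, 11, 12, 15)

For a Dirichlet(α) prior with multinomial counts c, the posterior is Dirichlet(α + c) componentwise.
Counts are posterior − prior componentwise: 31−12=19, 23−12=11, 21−9=12, 26−11=15.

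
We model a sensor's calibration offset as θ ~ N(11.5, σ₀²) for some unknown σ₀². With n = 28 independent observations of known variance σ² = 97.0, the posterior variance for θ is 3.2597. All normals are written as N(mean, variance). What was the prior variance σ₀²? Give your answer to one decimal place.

σ₀² = 55.2

Posterior precision equals prior precision plus data precision: 1/σ_n² = 1/σ₀² + n/σ².
So 1/σ₀² = 1/3.2597 − 28/97.0 = 0.306777 − 0.288660 = 0.018117.
Hence σ₀² = 1/0.018117 ≈ 55.2.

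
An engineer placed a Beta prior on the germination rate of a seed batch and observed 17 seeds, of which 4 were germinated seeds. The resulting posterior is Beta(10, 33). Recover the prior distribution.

Beta(6, 20)

A Beta(a, b) prior with s successes and f failures in binomial data gives a Beta(a+s, b+f) posterior.
Subtract the data counts: 10−4=6, 33−13=20.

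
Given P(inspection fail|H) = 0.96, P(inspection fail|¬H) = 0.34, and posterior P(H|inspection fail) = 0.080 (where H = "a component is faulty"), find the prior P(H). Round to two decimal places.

In odds form, posterior odds = prior odds × likelihood ratio, so prior odds = posterior odds ÷ LR.
Posterior odds = 0.080/(1−0.080) = 0.0870. LR = 0.96/0.34 = 2.8235.
Prior odds = 0.0870/2.8235 = 0.0308, so P(H) = 0.0308/(1+0.0308) ≈ 0.03.

P(H) = 0.03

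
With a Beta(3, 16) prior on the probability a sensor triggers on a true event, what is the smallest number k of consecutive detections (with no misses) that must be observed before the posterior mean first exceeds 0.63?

After k detections and 0 misses the posterior is Beta(3+k, 16), with mean (3+k)/(3+16+k).
Set (3+k)/(19+k) > 0.63 and solve: k > (0.63·19 − 3)/(1 − 0.63) = 24.243.
The smallest integer exceeding 24.243 is 25, and checking k=25: (28)/(44) = 0.6364 > 0.63.

k = 25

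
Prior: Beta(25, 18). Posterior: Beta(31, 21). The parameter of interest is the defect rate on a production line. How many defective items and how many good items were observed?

Beta is conjugate to the binomial likelihood: posterior = Beta(α+s, β+f).
So s = 31 − 25 = 6 and f = 21 − 18 = 3.

6 defective items and 3 good items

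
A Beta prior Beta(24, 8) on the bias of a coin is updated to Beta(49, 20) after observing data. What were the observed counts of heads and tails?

Under Beta–binomial conjugacy the posterior parameters are (α+s, β+f).
Match parameters: s=49−24=25, f=20−8=12.

25 heads and 12 tails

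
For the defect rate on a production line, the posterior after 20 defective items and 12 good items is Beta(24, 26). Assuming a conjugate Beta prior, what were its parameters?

Beta is conjugate to the binomial likelihood: posterior = Beta(α+s, β+f).
Subtract the data counts: 24−20=4, 26−12=14.

Beta(4, 14)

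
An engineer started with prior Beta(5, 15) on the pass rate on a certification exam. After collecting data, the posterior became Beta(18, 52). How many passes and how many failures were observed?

13 passes and 37 failures

Beta is conjugate to the binomial likelihood: posterior = Beta(a+s, b+f).
Match parameters: s=18−5=13, f=52−15=37.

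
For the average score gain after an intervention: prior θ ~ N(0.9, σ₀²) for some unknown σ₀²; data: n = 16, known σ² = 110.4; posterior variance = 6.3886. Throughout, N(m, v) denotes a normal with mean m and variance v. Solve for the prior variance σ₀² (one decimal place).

For the Normal–Normal model with known σ², precisions add: τ_n = τ₀ + n/σ².
So 1/σ₀² = 1/6.3886 − 16/110.4 = 0.156529 − 0.144928 = 0.011601.
Hence σ₀² = 1/0.011601 ≈ 86.2.

σ₀² = 86.2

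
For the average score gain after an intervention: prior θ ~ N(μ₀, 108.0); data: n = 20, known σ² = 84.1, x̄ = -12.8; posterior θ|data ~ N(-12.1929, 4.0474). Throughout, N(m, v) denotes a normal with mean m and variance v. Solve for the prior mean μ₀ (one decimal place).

μ₀ = 3.4

With known observation variance, the Normal–Normal posterior has precision τ_n = τ₀ + n/σ² and mean μ_n = (τ₀μ₀ + (n/σ²)x̄)/τ_n.
Here τ₀ = 1/108.0 = 0.009259 and τ_data = 20/84.1 = 0.237812, so τ_n = 0.247071.
Rearranging for μ₀: μ₀ = (μ_n·τ_n − τ_data·x̄)/τ₀ = (-12.1929·0.247071 − 0.237812·-12.8) / 0.009259 = 0.031482/0.009259 ≈ 3.4.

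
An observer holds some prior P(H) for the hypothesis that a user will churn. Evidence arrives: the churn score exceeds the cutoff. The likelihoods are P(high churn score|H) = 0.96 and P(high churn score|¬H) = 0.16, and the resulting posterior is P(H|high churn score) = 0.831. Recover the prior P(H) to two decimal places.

P(H) = 0.45

In odds form, posterior odds = prior odds × likelihood ratio, so prior odds = posterior odds ÷ LR.
Posterior odds = 0.831/(1−0.831) = 4.9172. LR = 0.96/0.16 = 6.0000.
Prior odds = 4.9172/6.0000 = 0.8195, so P(H) = 0.8195/(1+0.8195) ≈ 0.45.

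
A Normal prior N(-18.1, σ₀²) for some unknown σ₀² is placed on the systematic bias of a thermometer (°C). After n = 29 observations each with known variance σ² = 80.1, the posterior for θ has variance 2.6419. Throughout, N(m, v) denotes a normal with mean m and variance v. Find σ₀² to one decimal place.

Posterior precision equals prior precision plus data precision: 1/σ_n² = 1/σ₀² + n/σ².
So 1/σ₀² = 1/2.6419 − 29/80.1 = 0.378515 − 0.362047 = 0.016468.
Hence σ₀² = 1/0.016468 ≈ 60.7.

σ₀² = 60.7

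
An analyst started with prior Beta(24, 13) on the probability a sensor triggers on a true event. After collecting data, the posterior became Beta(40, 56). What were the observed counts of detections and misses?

16 detections and 43 misses

A Beta(α, β) prior with s successes and f failures in binomial data gives a Beta(α+s, β+f) posterior.
So s = 40 − 24 = 16 and f = 56 − 13 = 43.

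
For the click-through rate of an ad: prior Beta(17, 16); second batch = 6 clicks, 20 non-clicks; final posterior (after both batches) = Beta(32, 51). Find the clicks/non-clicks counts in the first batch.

9 clicks and 15 non-clicks

Sequential conjugate updates are equivalent to a single update on the pooled data, so total successes = posterior α − prior α and total failures = posterior β − prior β.
Total across both batches: 32−17=15 clicks, 51−16=35 non-clicks.
Subtract the second batch: 15−6=9 clicks and 35−20=15 non-clicks.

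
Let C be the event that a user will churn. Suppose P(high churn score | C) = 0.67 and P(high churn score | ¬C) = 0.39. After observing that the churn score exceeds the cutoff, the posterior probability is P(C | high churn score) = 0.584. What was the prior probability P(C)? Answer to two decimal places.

P(C) = 0.45

Bayes' rule in odds form gives O(C|E) = O(C)·[P(E|C)/P(E|¬C)], hence O(C) = O(C|E)/LR.
Posterior odds = 0.584/(1−0.584) = 1.4038. LR = 0.67/0.39 = 1.7179.
Prior odds = 1.4038/1.7179 = 0.8172, so P(C) = 0.8172/(1+0.8172) ≈ 0.45.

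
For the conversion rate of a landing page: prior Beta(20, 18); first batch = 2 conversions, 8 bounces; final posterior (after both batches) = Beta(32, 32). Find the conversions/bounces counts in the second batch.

Because Beta–binomial updating is additive in the counts, the combined data contributed (α_post−α_prior, β_post−β_prior) successes and failures.
Total across both batches: 32−20=12 conversions, 32−18=14 bounces.
Subtract the first batch: 12−2=10 conversions and 14−8=6 bounces.

10 conversions and 6 bounces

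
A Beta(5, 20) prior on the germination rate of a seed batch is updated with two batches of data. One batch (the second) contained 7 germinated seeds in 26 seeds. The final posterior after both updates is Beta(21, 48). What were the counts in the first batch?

9 germinated seeds and 9 non-germinating seeds

Because Beta–binomial updating is additive in the counts, the combined data contributed (α_post−α_prior, β_post−β_prior) successes and failures.
Total across both batches: 21−5=16 germinated seeds, 48−20=28 non-germinating seeds.
Subtract the second batch: 16−7=9 germinated seeds and 28−19=9 non-germinating seeds.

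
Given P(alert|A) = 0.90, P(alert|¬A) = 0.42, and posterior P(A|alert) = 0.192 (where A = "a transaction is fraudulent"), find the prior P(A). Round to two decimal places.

P(A) = 0.10

In odds form, posterior odds = prior odds × likelihood ratio, so prior odds = posterior odds ÷ LR.
Posterior odds = 0.192/(1−0.192) = 0.2376. LR = 0.90/0.42 = 2.1429.
Prior odds = 0.2376/2.1429 = 0.1109, so P(A) = 0.1109/(1+0.1109) ≈ 0.10.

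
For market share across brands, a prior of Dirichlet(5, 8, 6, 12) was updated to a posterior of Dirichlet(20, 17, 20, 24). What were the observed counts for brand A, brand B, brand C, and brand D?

For a Dirichlet(α) prior with multinomial counts c, the posterior is Dirichlet(α + c) componentwise.
Counts are posterior − prior componentwise: 20−5=15, 17−8=9, 20−6=14, 24−12=12.

counts (15, 9, 14, 12)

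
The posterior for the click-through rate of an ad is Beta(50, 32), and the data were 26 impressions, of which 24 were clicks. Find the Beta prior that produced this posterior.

Beta(26, 30)

A Beta(a, b) prior with s successes and f failures in binomial data gives a Beta(a+s, b+f) posterior.
So a = 50 − 24 = 26 and b = 32 − 2 = 30.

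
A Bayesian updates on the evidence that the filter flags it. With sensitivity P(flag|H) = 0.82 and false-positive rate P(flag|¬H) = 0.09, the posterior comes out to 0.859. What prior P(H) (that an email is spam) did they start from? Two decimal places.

In odds form, posterior odds = prior odds × likelihood ratio, so prior odds = posterior odds ÷ LR.
Posterior odds = 0.859/(1−0.859) = 6.0922. LR = 0.82/0.09 = 9.1111.
Prior odds = 6.0922/9.1111 = 0.6687, so P(H) = 0.6687/(1+0.6687) ≈ 0.40.

P(H) = 0.40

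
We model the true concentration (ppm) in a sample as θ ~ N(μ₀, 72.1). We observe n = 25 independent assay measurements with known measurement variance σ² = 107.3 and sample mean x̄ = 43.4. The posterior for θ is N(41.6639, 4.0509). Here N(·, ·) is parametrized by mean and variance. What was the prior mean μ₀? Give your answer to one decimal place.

With known observation variance, the Normal–Normal posterior has precision τ_n = τ₀ + n/σ² and mean μ_n = (τ₀μ₀ + (n/σ²)x̄)/τ_n.
Here τ₀ = 1/72.1 = 0.013870 and τ_data = 25/107.3 = 0.232992, so τ_n = 0.246862.
Rearranging for μ₀: μ₀ = (μ_n·τ_n − τ_data·x̄)/τ₀ = (41.6639·0.246862 − 0.232992·43.4) / 0.013870 = 0.173381/0.013870 ≈ 12.5.

μ₀ = 12.5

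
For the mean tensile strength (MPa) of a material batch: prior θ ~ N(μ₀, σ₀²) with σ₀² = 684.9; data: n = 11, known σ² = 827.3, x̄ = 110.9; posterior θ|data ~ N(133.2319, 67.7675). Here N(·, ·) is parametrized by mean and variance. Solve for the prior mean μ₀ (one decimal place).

The posterior mean is a precision-weighted average: μ_n = (τ₀μ₀ + τ_data·x̄)/(τ₀+τ_data), with τ₀=1/σ₀² and τ_data=n/σ².
Here τ₀ = 1/684.9 = 0.001460 and τ_data = 11/827.3 = 0.013296, so τ_n = 0.014756.
Rearranging for μ₀: μ₀ = (μ_n·τ_n − τ_data·x̄)/τ₀ = (133.2319·0.014756 − 0.013296·110.9) / 0.001460 = 0.491444/0.001460 ≈ 336.6.

μ₀ = 336.6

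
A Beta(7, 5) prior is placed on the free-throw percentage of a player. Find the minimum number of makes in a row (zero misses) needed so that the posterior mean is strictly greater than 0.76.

k = 9

After k makes and 0 misses the posterior is Beta(7+k, 5), with mean (7+k)/(7+5+k).
Set (7+k)/(12+k) > 0.76 and solve: k > (0.76·12 − 7)/(1 − 0.76) = 8.833.
The smallest integer exceeding 8.833 is 9.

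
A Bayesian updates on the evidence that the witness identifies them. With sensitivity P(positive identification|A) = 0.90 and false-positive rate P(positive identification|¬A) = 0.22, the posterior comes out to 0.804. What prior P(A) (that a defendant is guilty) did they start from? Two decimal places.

Bayes' rule in odds form gives O(A|E) = O(A)·[P(E|A)/P(E|¬A)], hence O(A) = O(A|E)/LR.
Posterior odds = 0.804/(1−0.804) = 4.1020. LR = 0.90/0.22 = 4.0909.
Prior odds = 4.1020/4.0909 = 1.0027, so P(A) = 1.0027/(1+1.0027) ≈ 0.50.

P(A) = 0.50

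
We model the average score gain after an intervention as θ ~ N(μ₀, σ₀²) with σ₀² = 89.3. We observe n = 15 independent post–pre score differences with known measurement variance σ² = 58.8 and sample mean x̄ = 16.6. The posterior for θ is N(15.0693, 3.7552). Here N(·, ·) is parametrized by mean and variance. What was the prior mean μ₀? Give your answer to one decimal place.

With known observation variance, the Normal–Normal posterior has precision τ_n = τ₀ + n/σ² and mean μ_n = (τ₀μ₀ + (n/σ²)x̄)/τ_n.
Here τ₀ = 1/89.3 = 0.011198 and τ_data = 15/58.8 = 0.255102, so τ_n = 0.266300.
Rearranging for μ₀: μ₀ = (μ_n·τ_n − τ_data·x̄)/τ₀ = (15.0693·0.266300 − 0.255102·16.6) / 0.011198 = -0.221739/0.011198 ≈ -19.8.

μ₀ = -19.8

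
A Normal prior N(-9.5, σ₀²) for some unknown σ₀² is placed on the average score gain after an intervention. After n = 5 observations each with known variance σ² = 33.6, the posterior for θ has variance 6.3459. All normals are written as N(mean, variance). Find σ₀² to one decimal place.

σ₀² = 114.0

Posterior precision equals prior precision plus data precision: 1/σ_n² = 1/σ₀² + n/σ².
So 1/σ₀² = 1/6.3459 − 5/33.6 = 0.157582 − 0.148810 = 0.008772.
Hence σ₀² = 1/0.008772 ≈ 114.0.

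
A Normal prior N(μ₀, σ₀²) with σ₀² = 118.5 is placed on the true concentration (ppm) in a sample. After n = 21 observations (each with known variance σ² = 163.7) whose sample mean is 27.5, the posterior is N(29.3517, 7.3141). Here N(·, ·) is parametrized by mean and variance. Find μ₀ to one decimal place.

μ₀ = 57.5

The posterior mean is a precision-weighted average: μ_n = (τ₀μ₀ + τ_data·x̄)/(τ₀+τ_data), with τ₀=1/σ₀² and τ_data=n/σ².
Here τ₀ = 1/118.5 = 0.008439 and τ_data = 21/163.7 = 0.128283, so τ_n = 0.136722.
Rearranging for μ₀: μ₀ = (μ_n·τ_n − τ_data·x̄)/τ₀ = (29.3517·0.136722 − 0.128283·27.5) / 0.008439 = 0.485241/0.008439 ≈ 57.5.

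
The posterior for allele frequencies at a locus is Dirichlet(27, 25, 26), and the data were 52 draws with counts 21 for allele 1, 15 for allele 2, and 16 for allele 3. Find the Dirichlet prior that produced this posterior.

For a Dirichlet(α) prior with multinomial counts c, the posterior is Dirichlet(α + c) componentwise.
Subtract each count from the matching posterior parameter: 27−21=6, 25−15=10, 26−16=10.

Dirichlet(6, 10, 10)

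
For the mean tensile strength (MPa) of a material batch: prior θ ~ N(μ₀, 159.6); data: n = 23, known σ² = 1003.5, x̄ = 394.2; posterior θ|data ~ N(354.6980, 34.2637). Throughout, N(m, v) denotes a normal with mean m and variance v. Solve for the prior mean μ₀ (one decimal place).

μ₀ = 210.2

The posterior mean is a precision-weighted average: μ_n = (τ₀μ₀ + τ_data·x̄)/(τ₀+τ_data), with τ₀=1/σ₀² and τ_data=n/σ².
Here τ₀ = 1/159.6 = 0.006266 and τ_data = 23/1003.5 = 0.022920, so τ_n = 0.029186.
Rearranging for μ₀: μ₀ = (μ_n·τ_n − τ_data·x̄)/τ₀ = (354.6980·0.029186 − 0.022920·394.2) / 0.006266 = 1.317152/0.006266 ≈ 210.2.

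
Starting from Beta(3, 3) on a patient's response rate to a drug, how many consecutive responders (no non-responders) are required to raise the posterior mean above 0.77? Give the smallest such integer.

k = 8

After k responders and 0 non-responders the posterior is Beta(3+k, 3), with mean (3+k)/(3+3+k).
Set (3+k)/(6+k) > 0.77 and solve: k > (0.77·6 − 3)/(1 − 0.77) = 7.043.
The smallest integer exceeding 7.043 is 8.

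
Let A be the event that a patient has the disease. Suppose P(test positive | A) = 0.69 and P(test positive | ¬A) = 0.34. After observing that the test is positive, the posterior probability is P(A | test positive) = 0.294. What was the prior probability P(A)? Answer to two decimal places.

In odds form, posterior odds = prior odds × likelihood ratio, so prior odds = posterior odds ÷ LR.
Posterior odds = 0.294/(1−0.294) = 0.4164. LR = 0.69/0.34 = 2.0294.
Prior odds = 0.4164/2.0294 = 0.2052, so P(A) = 0.2052/(1+0.2052) ≈ 0.17.

P(A) = 0.17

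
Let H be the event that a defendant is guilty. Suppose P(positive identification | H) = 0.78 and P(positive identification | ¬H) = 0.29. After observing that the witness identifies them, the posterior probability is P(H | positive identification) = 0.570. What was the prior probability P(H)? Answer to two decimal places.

Bayes' rule in odds form gives O(H|E) = O(H)·[P(E|H)/P(E|¬H)], hence O(H) = O(H|E)/LR.
Posterior odds = 0.570/(1−0.570) = 1.3256. LR = 0.78/0.29 = 2.6897.
Prior odds = 1.3256/2.6897 = 0.4928, so P(H) = 0.4928/(1+0.4928) ≈ 0.33.

P(H) = 0.33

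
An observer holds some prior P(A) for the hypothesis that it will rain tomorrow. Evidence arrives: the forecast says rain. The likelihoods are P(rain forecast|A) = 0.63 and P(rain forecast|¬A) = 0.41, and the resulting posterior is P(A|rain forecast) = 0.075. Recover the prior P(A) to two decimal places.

Bayes' rule in odds form gives O(A|E) = O(A)·[P(E|A)/P(E|¬A)], hence O(A) = O(A|E)/LR.
Posterior odds = 0.075/(1−0.075) = 0.0811. LR = 0.63/0.41 = 1.5366.
Prior odds = 0.0811/1.5366 = 0.0528, so P(A) = 0.0528/(1+0.0528) ≈ 0.05.

P(A) = 0.05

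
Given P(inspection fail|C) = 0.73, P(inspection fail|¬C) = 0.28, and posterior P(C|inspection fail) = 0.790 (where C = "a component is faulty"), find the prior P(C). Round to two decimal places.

P(C) = 0.59

Bayes' rule in odds form gives O(C|E) = O(C)·[P(E|C)/P(E|¬C)], hence O(C) = O(C|E)/LR.
Posterior odds = 0.790/(1−0.790) = 3.7619. LR = 0.73/0.28 = 2.6071.
Prior odds = 3.7619/2.6071 = 1.4429, so P(C) = 1.4429/(1+1.4429) ≈ 0.59.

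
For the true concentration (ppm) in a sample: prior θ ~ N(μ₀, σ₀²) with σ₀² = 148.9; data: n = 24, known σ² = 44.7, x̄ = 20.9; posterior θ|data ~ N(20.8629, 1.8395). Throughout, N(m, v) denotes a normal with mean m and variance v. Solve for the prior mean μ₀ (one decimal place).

The posterior mean is a precision-weighted average: μ_n = (τ₀μ₀ + τ_data·x̄)/(τ₀+τ_data), with τ₀=1/σ₀² and τ_data=n/σ².
Here τ₀ = 1/148.9 = 0.006716 and τ_data = 24/44.7 = 0.536913, so τ_n = 0.543629.
Rearranging for μ₀: μ₀ = (μ_n·τ_n − τ_data·x̄)/τ₀ = (20.8629·0.543629 − 0.536913·20.9) / 0.006716 = 0.120196/0.006716 ≈ 17.9.

μ₀ = 17.9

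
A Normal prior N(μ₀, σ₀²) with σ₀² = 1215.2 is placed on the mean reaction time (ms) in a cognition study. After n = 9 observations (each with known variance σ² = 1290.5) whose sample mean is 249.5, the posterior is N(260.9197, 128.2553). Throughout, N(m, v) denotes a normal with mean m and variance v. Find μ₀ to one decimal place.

The posterior mean is a precision-weighted average: μ_n = (τ₀μ₀ + τ_data·x̄)/(τ₀+τ_data), with τ₀=1/σ₀² and τ_data=n/σ².
Here τ₀ = 1/1215.2 = 0.000823 and τ_data = 9/1290.5 = 0.006974, so τ_n = 0.007797.
Rearranging for μ₀: μ₀ = (μ_n·τ_n − τ_data·x̄)/τ₀ = (260.9197·0.007797 − 0.006974·249.5) / 0.000823 = 0.294378/0.000823 ≈ 357.7.

μ₀ = 357.7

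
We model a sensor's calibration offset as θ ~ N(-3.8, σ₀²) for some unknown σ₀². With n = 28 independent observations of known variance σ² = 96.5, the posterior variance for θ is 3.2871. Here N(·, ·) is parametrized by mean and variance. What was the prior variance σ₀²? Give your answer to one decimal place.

σ₀² = 71.1

For the Normal–Normal model with known σ², precisions add: τ_n = τ₀ + n/σ².
So 1/σ₀² = 1/3.2871 − 28/96.5 = 0.304220 − 0.290155 = 0.014065.
Hence σ₀² = 1/0.014065 ≈ 71.1.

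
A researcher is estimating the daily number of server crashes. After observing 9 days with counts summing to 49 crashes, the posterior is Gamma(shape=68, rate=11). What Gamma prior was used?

Gamma–Poisson conjugacy: posterior shape = α + Σxᵢ, posterior rate = β + n.
So α = 68 − 49 = 19 and β = 11 − 9 = 2.

Gamma(shape=19, rate=2)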